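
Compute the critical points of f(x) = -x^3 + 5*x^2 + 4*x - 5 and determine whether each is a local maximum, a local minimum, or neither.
f'(x) = -3*x^2 + 10*x + 4

Solve f'(x) = 0:
  3*x^2 - 10*x - 4 = 0 has no rational roots; quadratic formula: x = (10 ± √148)/6.
  ⇒ x = 5/3 - sqrt(37)/3 ≈ -0.3609, 5/3 + sqrt(37)/3 ≈ 3.6943

f''(x) = 10 - 6*x
Second-derivative test at each critical point:
  f''(-0.3609) = 12.1655 > 0 → local minimum
  f''(3.6943) = -12.1655 < 0 → local maximum

Critical points: x = 5/3 - sqrt(37)/3 ≈ -0.3609 (local minimum); x = 5/3 + sqrt(37)/3 ≈ 3.6943 (local maximum)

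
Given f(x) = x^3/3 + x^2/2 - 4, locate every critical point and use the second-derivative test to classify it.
f'(x) = x*(x + 1)

Solve f'(x) = 0:
  Factor: x^2 + x = x*(x + 1) = 0.
  ⇒ x = -1, 0

f''(x) = 2*x + 1
Second-derivative test at each critical point:
  f''(-1) = -1 < 0 → local maximum
  f''(0) = 1 > 0 → local minimum

Critical points: x = -1 (local maximum); x = 0 (local minimum)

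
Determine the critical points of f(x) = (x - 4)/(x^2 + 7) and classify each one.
f'(x) = (x^2 - 2*x*(x - 4) + 7)/(x^2 + 7)^2

Solve f'(x) = 0:
  f'(x) = -(x^2 - 8*x - 7)/(x^2 + 7)^2; the denominator is positive wherever f is defined, so f'(x) = 0 ⇔ -x^2 + 8*x + 7 = 0.
  x^2 - 8*x - 7 = 0 has no rational roots; quadratic formula: x = (8 ± √92)/2.
  ⇒ x = 4 - sqrt(23) ≈ -0.7958, 4 + sqrt(23) ≈ 8.7958

f''(x) = 2*(4*x^2*(x - 4) + (4 - 3*x)*(x^2 + 7))/(x^2 + 7)^3
Second-derivative test at each critical point:
  f''(-0.7958) = 0.1646 > 0 → local minimum
  f''(8.7958) = -0.0013 < 0 → local maximum

Critical points: x = 4 - sqrt(23) ≈ -0.7958 (local minimum); x = 4 + sqrt(23) ≈ 8.7958 (local maximum)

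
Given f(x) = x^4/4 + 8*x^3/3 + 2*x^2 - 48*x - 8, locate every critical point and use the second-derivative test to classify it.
f'(x) = x^3 + 8*x^2 + 4*x - 48

Solve f'(x) = 0:
  Factor: x^3 + 8*x^2 + 4*x - 48 = (x - 2)*(x + 4)*(x + 6) = 0.
  ⇒ x = -6, -4, 2

f''(x) = 3*x^2 + 16*x + 4
Second-derivative test at each critical point:
  f''(-6) = 16 > 0 → local minimum
  f''(-4) = -12 < 0 → local maximum
  f''(2) = 48 > 0 → local minimum

Critical points: x = -6 (local minimum); x = -4 (local maximum); x = 2 (local minimum)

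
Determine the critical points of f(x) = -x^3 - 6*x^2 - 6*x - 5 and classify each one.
f'(x) = -3*x^2 - 12*x - 6

Solve f'(x) = 0:
  Factor: -3*x^2 - 12*x - 6 = -3*(x^2 + 4*x + 2); x^2 + 4*x + 2 = 0 has no rational roots; quadratic formula: x = (-4 ± √8)/2.
  ⇒ x = -2 - sqrt(2) ≈ -3.4142, -2 + sqrt(2) ≈ -0.5858

f''(x) = -6*x - 12
Second-derivative test at each critical point:
  f''(-3.4142) = 8.4853 > 0 → local minimum
  f''(-0.5858) = -8.4853 < 0 → local maximum

Critical points: x = -2 - sqrt(2) ≈ -3.4142 (local minimum); x = -2 + sqrt(2) ≈ -0.5858 (local maximum)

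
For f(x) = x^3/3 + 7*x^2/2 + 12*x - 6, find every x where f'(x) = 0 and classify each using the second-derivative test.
f'(x) = x^2 + 7*x + 12

Solve f'(x) = 0:
  Factor: x^2 + 7*x + 12 = (x + 3)*(x + 4) = 0.
  ⇒ x = -4, -3

f''(x) = 2*x + 7
Second-derivative test at each critical point:
  f''(-4) = -1 < 0 → local maximum
  f''(-3) = 1 > 0 → local minimum

Critical points: x = -4 (local maximum); x = -3 (local minimum)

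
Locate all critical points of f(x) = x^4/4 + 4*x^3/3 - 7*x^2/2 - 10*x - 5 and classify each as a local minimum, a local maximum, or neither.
f'(x) = x^3 + 4*x^2 - 7*x - 10

Solve f'(x) = 0:
  Factor: x^3 + 4*x^2 - 7*x - 10 = (x - 2)*(x + 1)*(x + 5) = 0.
  ⇒ x = -5, -1, 2

f''(x) = 3*x^2 + 8*x - 7
Second-derivative test at each critical point:
  f''(-5) = 28 > 0 → local minimum
  f''(-1) = -12 < 0 → local maximum
  f''(2) = 21 > 0 → local minimum

Critical points: x = -5 (local minimum); x = -1 (local maximum); x = 2 (local minimum)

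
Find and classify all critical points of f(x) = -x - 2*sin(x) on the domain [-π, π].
f'(x) = -2*cos(x) - 1

Solve f'(x) = 0 on [-π, π]:
  f'(x) = 0 ⇔ cos(x) = -1/2, i.e. x = ±arccos(-1/2) + 2nπ; keep the solutions lying in [-π, π].
  ⇒ x = -2*pi/3 ≈ -2.0944, 2*pi/3 ≈ 2.0944

f''(x) = 2*sin(x)
Second-derivative test at each critical point:
  f''(-2.0944) = -1.7321 < 0 → local maximum
  f''(2.0944) = 1.7321 > 0 → local minimum

Critical points: x = -2*pi/3 ≈ -2.0944 (local maximum); x = 2*pi/3 ≈ 2.0944 (local minimum)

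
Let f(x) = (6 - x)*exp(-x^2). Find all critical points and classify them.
f'(x) = (2*x*(x - 6) - 1)*exp(-x^2)

Solve f'(x) = 0:
  f'(x) = (2*x^2 - 12*x - 1)·exp(-x^2) and exp(-x^2) > 0 for every x, so f'(x) = 0 ⇔ 2*x^2 - 12*x - 1 = 0.
  2*x^2 - 12*x - 1 = 0 has no rational roots; quadratic formula: x = (12 ± √152)/4.
  ⇒ x = 3 - sqrt(38)/2 ≈ -0.0822, 3 + sqrt(38)/2 ≈ 6.0822

f''(x) = 2*(2*x^2*(6 - x) + 3*x - 6)*exp(-x^2)
Second-derivative test at each critical point:
  f''(-0.0822) = -12.2458 < 0 → local maximum
  f''(6.0822) = 1.059e-15 > 0 → local minimum

Critical points: x = 3 - sqrt(38)/2 ≈ -0.0822 (local maximum); x = 3 + sqrt(38)/2 ≈ 6.0822 (local minimum)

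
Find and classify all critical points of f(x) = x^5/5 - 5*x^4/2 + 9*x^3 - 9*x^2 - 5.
f'(x) = x*(x^3 - 10*x^2 + 27*x - 18)

Solve f'(x) = 0:
  Factor: x^4 - 10*x^3 + 27*x^2 - 18*x = x*(x - 6)*(x - 3)*(x - 1) = 0.
  ⇒ x = 0, 1, 3, 6

f''(x) = 4*x^3 - 30*x^2 + 54*x - 18
Second-derivative test at each critical point:
  f''(0) = -18 < 0 → local maximum
  f''(1) = 10 > 0 → local minimum
  f''(3) = -18 < 0 → local maximum
  f''(6) = 90 > 0 → local minimum

Critical points: x = 0 (local maximum); x = 1 (local minimum); x = 3 (local maximum); x = 6 (local minimum)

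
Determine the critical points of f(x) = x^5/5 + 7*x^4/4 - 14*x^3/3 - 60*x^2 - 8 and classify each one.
f'(x) = x*(x^3 + 7*x^2 - 14*x - 120)

Solve f'(x) = 0:
  Factor: x^4 + 7*x^3 - 14*x^2 - 120*x = x*(x - 4)*(x + 5)*(x + 6) = 0.
  ⇒ x = -6, -5, 0, 4

f''(x) = 4*x^3 + 21*x^2 - 28*x - 120
Second-derivative test at each critical point:
  f''(-6) = -60 < 0 → local maximum
  f''(-5) = 45 > 0 → local minimum
  f''(0) = -120 < 0 → local maximum
  f''(4) = 360 > 0 → local minimum

Critical points: x = -6 (local maximum); x = -5 (local minimum); x = 0 (local maximum); x = 4 (local minimum)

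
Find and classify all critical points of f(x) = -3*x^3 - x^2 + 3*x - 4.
f'(x) = -9*x^2 - 2*x + 3

Solve f'(x) = 0:
  9*x^2 + 2*x - 3 = 0 has no rational roots; quadratic formula: x = (-2 ± √112)/18.
  ⇒ x = -2*sqrt(7)/9 - 1/9 ≈ -0.6991, -1/9 + 2*sqrt(7)/9 ≈ 0.4768

f''(x) = -18*x - 2
Second-derivative test at each critical point:
  f''(-0.6991) = 10.5830 > 0 → local minimum
  f''(0.4768) = -10.5830 < 0 → local maximum

Critical points: x = -2*sqrt(7)/9 - 1/9 ≈ -0.6991 (local minimum); x = -1/9 + 2*sqrt(7)/9 ≈ 0.4768 (local maximum)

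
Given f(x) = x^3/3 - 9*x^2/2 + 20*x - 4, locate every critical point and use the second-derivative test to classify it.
f'(x) = x^2 - 9*x + 20

Solve f'(x) = 0:
  Factor: x^2 - 9*x + 20 = (x - 5)*(x - 4) = 0.
  ⇒ x = 4, 5

f''(x) = 2*x - 9
Second-derivative test at each critical point:
  f''(4) = -1 < 0 → local maximum
  f''(5) = 1 > 0 → local minimum

Critical points: x = 4 (local maximum); x = 5 (local minimum)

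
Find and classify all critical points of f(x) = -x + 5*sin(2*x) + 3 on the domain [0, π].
f'(x) = 10*cos(2*x) - 1

Solve f'(x) = 0 on [0, π]:
  f'(x) = 0 ⇔ cos(2*x) = 1/10, i.e. 2*x = ±arccos(1/10) + 2nπ; keep the solutions lying in [0, π].
  ⇒ x = acos(1/10)/2 ≈ 0.7353, pi - acos(1/10)/2 ≈ 2.4063

f''(x) = -20*sin(2*x)
Second-derivative test at each critical point:
  f''(0.7353) = -19.8997 < 0 → local maximum
  f''(2.4063) = 19.8997 > 0 → local minimum

Critical points: x = acos(1/10)/2 ≈ 0.7353 (local maximum); x = pi - acos(1/10)/2 ≈ 2.4063 (local minimum)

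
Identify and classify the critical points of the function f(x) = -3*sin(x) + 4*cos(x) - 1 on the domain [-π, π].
f'(x) = -4*sin(x) - 3*cos(x)

Solve f'(x) = 0 on [-π, π]:
  f'(x) = 0 ⇔ -3*cos(x) = 4*sin(x) ⇔ tan(x) = -3/4, i.e. x = arctan(-3/4) + nπ; keep the solutions lying in [-π, π].
  ⇒ x = -atan(3/4) ≈ -0.6435, pi - atan(3/4) ≈ 2.4981

f''(x) = 3*sin(x) - 4*cos(x)
Second-derivative test at each critical point:
  f''(-0.6435) = -5 < 0 → local maximum
  f''(2.4981) = 5 > 0 → local minimum

Critical points: x = -atan(3/4) ≈ -0.6435 (local maximum); x = pi - atan(3/4) ≈ 2.4981 (local minimum)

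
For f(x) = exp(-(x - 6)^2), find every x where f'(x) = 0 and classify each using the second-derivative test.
f'(x) = 2*(6 - x)*exp(-(x - 6)^2)

Solve f'(x) = 0:
  f'(x) = (12 - 2*x)·exp(-(x - 6)^2) and exp(-(x - 6)^2) > 0 for every x, so f'(x) = 0 ⇔ 12 - 2*x = 0.
  Factor: 12 - 2*x = -2*(x - 6) = 0.
  ⇒ x = 6

f''(x) = 2*(2*(x - 6)^2 - 1)*exp(-(x - 6)^2)
Second-derivative test at each critical point:
  f''(6) = -2 < 0 → local maximum

Critical points: x = 6 (local maximum)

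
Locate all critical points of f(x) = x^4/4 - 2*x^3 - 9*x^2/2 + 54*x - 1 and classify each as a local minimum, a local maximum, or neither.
f'(x) = x^3 - 6*x^2 - 9*x + 54

Solve f'(x) = 0:
  Factor: x^3 - 6*x^2 - 9*x + 54 = (x - 6)*(x - 3)*(x + 3) = 0.
  ⇒ x = -3, 3, 6

f''(x) = 3*x^2 - 12*x - 9
Second-derivative test at each critical point:
  f''(-3) = 54 > 0 → local minimum
  f''(3) = -18 < 0 → local maximum
  f''(6) = 27 > 0 → local minimum

Critical points: x = -3 (local minimum); x = 3 (local maximum); x = 6 (local minimum)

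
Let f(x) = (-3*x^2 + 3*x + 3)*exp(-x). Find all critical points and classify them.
f'(x) = 3*x*(x - 3)*exp(-x)

Solve f'(x) = 0:
  f'(x) = (3*x^2 - 9*x)·exp(-x) and exp(-x) > 0 for every x, so f'(x) = 0 ⇔ 3*x^2 - 9*x = 0.
  Factor: 3*x^2 - 9*x = 3*x*(x - 3) = 0.
  ⇒ x = 0, 3

f''(x) = 3*(-x^2 + 5*x - 3)*exp(-x)
Second-derivative test at each critical point:
  f''(0) = -9 < 0 → local maximum
  f''(3) = 0.4481 > 0 → local minimum

Critical points: x = 0 (local maximum); x = 3 (local minimum)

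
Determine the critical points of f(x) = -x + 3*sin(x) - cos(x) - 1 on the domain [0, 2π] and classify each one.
f'(x) = sin(x) + 3*cos(x) - 1

Solve f'(x) = 0 on [0, 2π]:
  f'(x) = 0 ⇔ sin(x) + 3*cos(x) = 1. Write the left side as R·cos(x + φ) with R = √(3² + (-1)²) = sqrt(10), cos φ = 3*sqrt(10)/10, sin φ = -sqrt(10)/10; then cos(x + φ) = sqrt(10)/10. Solve for x and keep the solutions lying in [0, 2π].
  ⇒ x = pi/2 ≈ 1.5708, -atan(4/3) + 2*pi ≈ 5.3559

f''(x) = -3*sin(x) + cos(x)
Second-derivative test at each critical point:
  f''(1.5708) = -3 < 0 → local maximum
  f''(5.3559) = 3 > 0 → local minimum

Critical points: x = pi/2 ≈ 1.5708 (local maximum); x = -atan(4/3) + 2*pi ≈ 5.3559 (local minimum)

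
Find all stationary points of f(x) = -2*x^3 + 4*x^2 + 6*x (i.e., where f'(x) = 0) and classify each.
f'(x) = -6*x^2 + 8*x + 6

Solve f'(x) = 0:
  Factor: -6*x^2 + 8*x + 6 = -2*(3*x^2 - 4*x - 3); 3*x^2 - 4*x - 3 = 0 has no rational roots; quadratic formula: x = (4 ± √52)/6.
  ⇒ x = 2/3 - sqrt(13)/3 ≈ -0.5352, 2/3 + sqrt(13)/3 ≈ 1.8685

f''(x) = 8 - 12*x
Second-derivative test at each critical point:
  f''(-0.5352) = 14.4222 > 0 → local minimum
  f''(1.8685) = -14.4222 < 0 → local maximum

Critical points: x = 2/3 - sqrt(13)/3 ≈ -0.5352 (local minimum); x = 2/3 + sqrt(13)/3 ≈ 1.8685 (local maximum)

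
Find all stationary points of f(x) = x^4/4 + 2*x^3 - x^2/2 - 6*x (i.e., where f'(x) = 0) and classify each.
f'(x) = x^3 + 6*x^2 - x - 6

Solve f'(x) = 0:
  Factor: x^3 + 6*x^2 - x - 6 = (x - 1)*(x + 1)*(x + 6) = 0.
  ⇒ x = -6, -1, 1

f''(x) = 3*x^2 + 12*x - 1
Second-derivative test at each critical point:
  f''(-6) = 35 > 0 → local minimum
  f''(-1) = -10 < 0 → local maximum
  f''(1) = 14 > 0 → local minimum

Critical points: x = -6 (local minimum); x = -1 (local maximum); x = 1 (local minimum)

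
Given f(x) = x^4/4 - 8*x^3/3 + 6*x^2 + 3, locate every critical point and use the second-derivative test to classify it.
f'(x) = x*(x^2 - 8*x + 12)

Solve f'(x) = 0:
  Factor: x^3 - 8*x^2 + 12*x = x*(x - 6)*(x - 2) = 0.
  ⇒ x = 0, 2, 6

f''(x) = 3*x^2 - 16*x + 12
Second-derivative test at each critical point:
  f''(0) = 12 > 0 → local minimum
  f''(2) = -8 < 0 → local maximum
  f''(6) = 24 > 0 → local minimum

Critical points: x = 0 (local minimum); x = 2 (local maximum); x = 6 (local minimum)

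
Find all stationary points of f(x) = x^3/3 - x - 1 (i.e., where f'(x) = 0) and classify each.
f'(x) = x^2 - 1

Solve f'(x) = 0:
  Factor: x^2 - 1 = (x - 1)*(x + 1) = 0.
  ⇒ x = -1, 1

f''(x) = 2*x
Second-derivative test at each critical point:
  f''(-1) = -2 < 0 → local maximum
  f''(1) = 2 > 0 → local minimum

Critical points: x = -1 (local maximum); x = 1 (local minimum)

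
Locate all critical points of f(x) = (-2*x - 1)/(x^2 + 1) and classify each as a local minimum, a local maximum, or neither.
f'(x) = 2*(x^2 + x - 1)/(x^4 + 2*x^2 + 1)

Solve f'(x) = 0:
  f'(x) = 2*(x^2 + x - 1)/(x^2 + 1)^2; the denominator is positive wherever f is defined, so f'(x) = 0 ⇔ 2*x^2 + 2*x - 2 = 0.
  Factor: 2*x^2 + 2*x - 2 = 2*(x^2 + x - 1); x^2 + x - 1 = 0 has no rational roots; quadratic formula: x = (-1 ± √5)/2.
  ⇒ x = -sqrt(5)/2 - 1/2 ≈ -1.6180, -1/2 + sqrt(5)/2 ≈ 0.6180

f''(x) = 2*(-4*x^2*(2*x + 1) + (6*x + 1)*(x^2 + 1))/(x^2 + 1)^3
Second-derivative test at each critical point:
  f''(-1.6180) = -0.3416 < 0 → local maximum
  f''(0.6180) = 2.3416 > 0 → local minimum

Critical points: x = -sqrt(5)/2 - 1/2 ≈ -1.6180 (local maximum); x = -1/2 + sqrt(5)/2 ≈ 0.6180 (local minimum)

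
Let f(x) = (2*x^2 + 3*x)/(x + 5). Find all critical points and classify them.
f'(x) = (2*x^2 + 20*x + 15)/(x^2 + 10*x + 25)

Solve f'(x) = 0:
  f'(x) = (2*x^2 + 20*x + 15)/(x + 5)^2; the denominator is positive wherever f is defined, so f'(x) = 0 ⇔ 2*x^2 + 20*x + 15 = 0.
  2*x^2 + 20*x + 15 = 0 has no rational roots; quadratic formula: x = (-20 ± √280)/4.
  ⇒ x = -5 - sqrt(70)/2 ≈ -9.1833, -5 + sqrt(70)/2 ≈ -0.8167

f''(x) = 70/(x^3 + 15*x^2 + 75*x + 125)
Second-derivative test at each critical point:
  f''(-9.1833) = -0.9562 < 0 → local maximum
  f''(-0.8167) = 0.9562 > 0 → local minimum

Critical points: x = -5 - sqrt(70)/2 ≈ -9.1833 (local maximum); x = -5 + sqrt(70)/2 ≈ -0.8167 (local minimum)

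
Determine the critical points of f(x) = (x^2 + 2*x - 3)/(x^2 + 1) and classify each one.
f'(x) = 2*(-x^2 + 4*x + 1)/(x^4 + 2*x^2 + 1)

Solve f'(x) = 0:
  f'(x) = -2*(x^2 - 4*x - 1)/(x^2 + 1)^2; the denominator is positive wherever f is defined, so f'(x) = 0 ⇔ -2*x^2 + 8*x + 2 = 0.
  Factor: -2*x^2 + 8*x + 2 = -2*(x^2 - 4*x - 1); x^2 - 4*x - 1 = 0 has no rational roots; quadratic formula: x = (4 ± √20)/2.
  ⇒ x = 2 - sqrt(5) ≈ -0.2361, 2 + sqrt(5) ≈ 4.2361

f''(x) = 4*(x^3 - 6*x^2 - 3*x + 2)/(x^6 + 3*x^4 + 3*x^2 + 1)
Second-derivative test at each critical point:
  f''(-0.2361) = 8.0249 > 0 → local minimum
  f''(4.2361) = -0.0249 < 0 → local maximum

Critical points: x = 2 - sqrt(5) ≈ -0.2361 (local minimum); x = 2 + sqrt(5) ≈ 4.2361 (local maximum)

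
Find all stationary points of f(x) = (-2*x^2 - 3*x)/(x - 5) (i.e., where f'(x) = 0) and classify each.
f'(x) = (-2*x^2 + 20*x + 15)/(x^2 - 10*x + 25)

Solve f'(x) = 0:
  f'(x) = -(2*x^2 - 20*x - 15)/(x - 5)^2; the denominator is positive wherever f is defined, so f'(x) = 0 ⇔ -2*x^2 + 20*x + 15 = 0.
  2*x^2 - 20*x - 15 = 0 has no rational roots; quadratic formula: x = (20 ± √520)/4.
  ⇒ x = 5 - sqrt(130)/2 ≈ -0.7009, 5 + sqrt(130)/2 ≈ 10.7009

f''(x) = -130/(x^3 - 15*x^2 + 75*x - 125)
Second-derivative test at each critical point:
  f''(-0.7009) = 0.7016 > 0 → local minimum
  f''(10.7009) = -0.7016 < 0 → local maximum

Critical points: x = 5 - sqrt(130)/2 ≈ -0.7009 (local minimum); x = 5 + sqrt(130)/2 ≈ 10.7009 (local maximum)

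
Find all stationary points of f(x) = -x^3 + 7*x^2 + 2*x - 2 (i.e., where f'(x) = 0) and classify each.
f'(x) = -3*x^2 + 14*x + 2

Solve f'(x) = 0:
  3*x^2 - 14*x - 2 = 0 has no rational roots; quadratic formula: x = (14 ± √220)/6.
  ⇒ x = 7/3 - sqrt(55)/3 ≈ -0.1387, 7/3 + sqrt(55)/3 ≈ 4.8054

f''(x) = 14 - 6*x
Second-derivative test at each critical point:
  f''(-0.1387) = 14.8324 > 0 → local minimum
  f''(4.8054) = -14.8324 < 0 → local maximum

Critical points: x = 7/3 - sqrt(55)/3 ≈ -0.1387 (local minimum); x = 7/3 + sqrt(55)/3 ≈ 4.8054 (local maximum)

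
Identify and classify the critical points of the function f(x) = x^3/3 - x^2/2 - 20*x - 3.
f'(x) = x^2 - x - 20

Solve f'(x) = 0:
  Factor: x^2 - x - 20 = (x - 5)*(x + 4) = 0.
  ⇒ x = -4, 5

f''(x) = 2*x - 1
Second-derivative test at each critical point:
  f''(-4) = -9 < 0 → local maximum
  f''(5) = 9 > 0 → local minimum

Critical points: x = -4 (local maximum); x = 5 (local minimum)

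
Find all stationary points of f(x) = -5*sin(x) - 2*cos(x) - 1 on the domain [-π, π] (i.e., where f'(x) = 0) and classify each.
f'(x) = 2*sin(x) - 5*cos(x)

Solve f'(x) = 0 on [-π, π]:
  f'(x) = 0 ⇔ -5*cos(x) = -2*sin(x) ⇔ tan(x) = 5/2, i.e. x = arctan(5/2) + nπ; keep the solutions lying in [-π, π].
  ⇒ x = -pi + atan(5/2) ≈ -1.9513, atan(5/2) ≈ 1.1903

f''(x) = 5*sin(x) + 2*cos(x)
Second-derivative test at each critical point:
  f''(-1.9513) = -5.3852 < 0 → local maximum
  f''(1.1903) = 5.3852 > 0 → local minimum

Critical points: x = -pi + atan(5/2) ≈ -1.9513 (local maximum); x = atan(5/2) ≈ 1.1903 (local minimum)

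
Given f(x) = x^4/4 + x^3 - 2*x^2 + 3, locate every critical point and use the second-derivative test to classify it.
f'(x) = x*(x^2 + 3*x - 4)

Solve f'(x) = 0:
  Factor: x^3 + 3*x^2 - 4*x = x*(x - 1)*(x + 4) = 0.
  ⇒ x = -4, 0, 1

f''(x) = 3*x^2 + 6*x - 4
Second-derivative test at each critical point:
  f''(-4) = 20 > 0 → local minimum
  f''(0) = -4 < 0 → local maximum
  f''(1) = 5 > 0 → local minimum

Critical points: x = -4 (local minimum); x = 0 (local maximum); x = 1 (local minimum)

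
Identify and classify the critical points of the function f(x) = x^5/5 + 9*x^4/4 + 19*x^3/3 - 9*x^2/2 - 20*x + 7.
f'(x) = x^4 + 9*x^3 + 19*x^2 - 9*x - 20

Solve f'(x) = 0:
  Factor: x^4 + 9*x^3 + 19*x^2 - 9*x - 20 = (x - 1)*(x + 1)*(x + 4)*(x + 5) = 0.
  ⇒ x = -5, -4, -1, 1

f''(x) = 4*x^3 + 27*x^2 + 38*x - 9
Second-derivative test at each critical point:
  f''(-5) = -24 < 0 → local maximum
  f''(-4) = 15 > 0 → local minimum
  f''(-1) = -24 < 0 → local maximum
  f''(1) = 60 > 0 → local minimum

Critical points: x = -5 (local maximum); x = -4 (local minimum); x = -1 (local maximum); x = 1 (local minimum)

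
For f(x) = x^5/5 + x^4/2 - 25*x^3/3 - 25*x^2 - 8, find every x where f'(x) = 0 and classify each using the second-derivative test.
f'(x) = x*(x^3 + 2*x^2 - 25*x - 50)

Solve f'(x) = 0:
  Factor: x^4 + 2*x^3 - 25*x^2 - 50*x = x*(x - 5)*(x + 2)*(x + 5) = 0.
  ⇒ x = -5, -2, 0, 5

f''(x) = 4*x^3 + 6*x^2 - 50*x - 50
Second-derivative test at each critical point:
  f''(-5) = -150 < 0 → local maximum
  f''(-2) = 42 > 0 → local minimum
  f''(0) = -50 < 0 → local maximum
  f''(5) = 350 > 0 → local minimum

Critical points: x = -5 (local maximum); x = -2 (local minimum); x = 0 (local maximum); x = 5 (local minimum)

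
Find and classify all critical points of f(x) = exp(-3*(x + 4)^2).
f'(x) = 6*(-x - 4)*exp(-3*(x + 4)^2)

Solve f'(x) = 0:
  f'(x) = (-6*x - 24)·exp(-3*(x + 4)^2) and exp(-3*(x + 4)^2) > 0 for every x, so f'(x) = 0 ⇔ -6*x - 24 = 0.
  Factor: -6*x - 24 = -6*(x + 4) = 0.
  ⇒ x = -4

f''(x) = 6*(6*(x + 4)^2 - 1)*exp(-3*(x + 4)^2)
Second-derivative test at each critical point:
  f''(-4) = -6 < 0 → local maximum

Critical points: x = -4 (local maximum)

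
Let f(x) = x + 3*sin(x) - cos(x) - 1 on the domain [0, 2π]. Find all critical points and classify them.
f'(x) = sin(x) + 3*cos(x) + 1

Solve f'(x) = 0 on [0, 2π]:
  f'(x) = 0 ⇔ sin(x) + 3*cos(x) = -1. Write the left side as R·cos(x + φ) with R = √(3² + (-1)²) = sqrt(10), cos φ = 3*sqrt(10)/10, sin φ = -sqrt(10)/10; then cos(x + φ) = -sqrt(10)/10. Solve for x and keep the solutions lying in [0, 2π].
  ⇒ x = pi - atan(4/3) ≈ 2.2143, 3*pi/2 ≈ 4.7124

f''(x) = -3*sin(x) + cos(x)
Second-derivative test at each critical point:
  f''(2.2143) = -3 < 0 → local maximum
  f''(4.7124) = 3 > 0 → local minimum

Critical points: x = pi - atan(4/3) ≈ 2.2143 (local maximum); x = 3*pi/2 ≈ 4.7124 (local minimum)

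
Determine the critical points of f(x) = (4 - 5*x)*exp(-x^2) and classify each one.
f'(x) = (2*x*(5*x - 4) - 5)*exp(-x^2)

Solve f'(x) = 0:
  f'(x) = (10*x^2 - 8*x - 5)·exp(-x^2) and exp(-x^2) > 0 for every x, so f'(x) = 0 ⇔ 10*x^2 - 8*x - 5 = 0.
  10*x^2 - 8*x - 5 = 0 has no rational roots; quadratic formula: x = (8 ± √264)/20.
  ⇒ x = 2/5 - sqrt(66)/10 ≈ -0.4124, 2/5 + sqrt(66)/10 ≈ 1.2124

f''(x) = 2*(2*x^2*(4 - 5*x) + 15*x - 4)*exp(-x^2)
Second-derivative test at each critical point:
  f''(-0.4124) = -13.7069 < 0 → local maximum
  f''(1.2124) = 3.7361 > 0 → local minimum

Critical points: x = 2/5 - sqrt(66)/10 ≈ -0.4124 (local maximum); x = 2/5 + sqrt(66)/10 ≈ 1.2124 (local minimum)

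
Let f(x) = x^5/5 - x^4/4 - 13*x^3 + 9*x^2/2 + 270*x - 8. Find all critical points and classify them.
f'(x) = x^4 - x^3 - 39*x^2 + 9*x + 270

Solve f'(x) = 0:
  Factor: x^4 - x^3 - 39*x^2 + 9*x + 270 = (x - 6)*(x - 3)*(x + 3)*(x + 5) = 0.
  ⇒ x = -5, -3, 3, 6

f''(x) = 4*x^3 - 3*x^2 - 78*x + 9
Second-derivative test at each critical point:
  f''(-5) = -176 < 0 → local maximum
  f''(-3) = 108 > 0 → local minimum
  f''(3) = -144 < 0 → local maximum
  f''(6) = 297 > 0 → local minimum

Critical points: x = -5 (local maximum); x = -3 (local minimum); x = 3 (local maximum); x = 6 (local minimum)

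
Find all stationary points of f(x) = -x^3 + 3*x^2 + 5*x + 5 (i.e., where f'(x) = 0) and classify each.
f'(x) = -3*x^2 + 6*x + 5

Solve f'(x) = 0:
  3*x^2 - 6*x - 5 = 0 has no rational roots; quadratic formula: x = (6 ± √96)/6.
  ⇒ x = 1 - 2*sqrt(6)/3 ≈ -0.6330, 1 + 2*sqrt(6)/3 ≈ 2.6330

f''(x) = 6 - 6*x
Second-derivative test at each critical point:
  f''(-0.6330) = 9.7980 > 0 → local minimum
  f''(2.6330) = -9.7980 < 0 → local maximum

Critical points: x = 1 - 2*sqrt(6)/3 ≈ -0.6330 (local minimum); x = 1 + 2*sqrt(6)/3 ≈ 2.6330 (local maximum)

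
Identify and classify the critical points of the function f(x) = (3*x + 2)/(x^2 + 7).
f'(x) = (-3*x^2 - 4*x + 21)/(x^4 + 14*x^2 + 49)

Solve f'(x) = 0:
  f'(x) = -(3*x^2 + 4*x - 21)/(x^2 + 7)^2; the denominator is positive wherever f is defined, so f'(x) = 0 ⇔ -3*x^2 - 4*x + 21 = 0.
  3*x^2 + 4*x - 21 = 0 has no rational roots; quadratic formula: x = (-4 ± √268)/6.
  ⇒ x = -sqrt(67)/3 - 2/3 ≈ -3.3951, -2/3 + sqrt(67)/3 ≈ 2.0618

f''(x) = 2*(4*x^2*(3*x + 2) - (9*x + 2)*(x^2 + 7))/(x^2 + 7)^3
Second-derivative test at each critical point:
  f''(-3.3951) = 0.0477 > 0 → local minimum
  f''(2.0618) = -0.1293 < 0 → local maximum

Critical points: x = -sqrt(67)/3 - 2/3 ≈ -3.3951 (local minimum); x = -2/3 + sqrt(67)/3 ≈ 2.0618 (local maximum)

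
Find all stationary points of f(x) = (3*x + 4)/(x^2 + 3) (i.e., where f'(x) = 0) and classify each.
f'(x) = (-3*x^2 - 8*x + 9)/(x^4 + 6*x^2 + 9)

Solve f'(x) = 0:
  f'(x) = -(3*x^2 + 8*x - 9)/(x^2 + 3)^2; the denominator is positive wherever f is defined, so f'(x) = 0 ⇔ -3*x^2 - 8*x + 9 = 0.
  3*x^2 + 8*x - 9 = 0 has no rational roots; quadratic formula: x = (-8 ± √172)/6.
  ⇒ x = -sqrt(43)/3 - 4/3 ≈ -3.5191, -4/3 + sqrt(43)/3 ≈ 0.8525

f''(x) = 2*(4*x^2*(3*x + 4) - (9*x + 4)*(x^2 + 3))/(x^2 + 3)^3
Second-derivative test at each critical point:
  f''(-3.5191) = 0.0554 > 0 → local minimum
  f''(0.8525) = -0.9443 < 0 → local maximum

Critical points: x = -sqrt(43)/3 - 4/3 ≈ -3.5191 (local minimum); x = -4/3 + sqrt(43)/3 ≈ 0.8525 (local maximum)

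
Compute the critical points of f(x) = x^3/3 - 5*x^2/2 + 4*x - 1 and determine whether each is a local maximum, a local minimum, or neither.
f'(x) = x^2 - 5*x + 4

Solve f'(x) = 0:
  Factor: x^2 - 5*x + 4 = (x - 4)*(x - 1) = 0.
  ⇒ x = 1, 4

f''(x) = 2*x - 5
Second-derivative test at each critical point:
  f''(1) = -3 < 0 → local maximum
  f''(4) = 3 > 0 → local minimum

Critical points: x = 1 (local maximum); x = 4 (local minimum)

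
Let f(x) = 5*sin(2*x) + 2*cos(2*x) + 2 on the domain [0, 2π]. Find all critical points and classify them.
f'(x) = -4*sin(2*x) + 10*cos(2*x)

Solve f'(x) = 0 on [0, 2π]:
  f'(x) = 0 ⇔ 5*cos(2*x) = 2*sin(2*x) ⇔ tan(2*x) = 5/2, i.e. 2*x = arctan(5/2) + nπ; keep the solutions lying in [0, 2π].
  ⇒ x = atan(5/2)/2 ≈ 0.5951, atan(5/2)/2 + pi/2 ≈ 2.1659, atan(5/2)/2 + pi ≈ 3.7367, atan(5/2)/2 + 3*pi/2 ≈ 5.3075

f''(x) = -20*sin(2*x) - 8*cos(2*x)
Second-derivative test at each critical point:
  f''(0.5951) = -21.5407 < 0 → local maximum
  f''(2.1659) = 21.5407 > 0 → local minimum
  f''(3.7367) = -21.5407 < 0 → local maximum
  f''(5.3075) = 21.5407 > 0 → local minimum

Critical points: x = atan(5/2)/2 ≈ 0.5951 (local maximum); x = atan(5/2)/2 + pi/2 ≈ 2.1659 (local minimum); x = atan(5/2)/2 + pi ≈ 3.7367 (local maximum); x = atan(5/2)/2 + 3*pi/2 ≈ 5.3075 (local minimum)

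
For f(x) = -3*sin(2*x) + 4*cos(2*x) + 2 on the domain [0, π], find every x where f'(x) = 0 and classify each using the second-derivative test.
f'(x) = -8*sin(2*x) - 6*cos(2*x)

Solve f'(x) = 0 on [0, π]:
  f'(x) = 0 ⇔ -3*cos(2*x) = 4*sin(2*x) ⇔ tan(2*x) = -3/4, i.e. 2*x = arctan(-3/4) + nπ; keep the solutions lying in [0, π].
  ⇒ x = -atan(3/4)/2 + pi/2 ≈ 1.2490, pi - atan(3/4)/2 ≈ 2.8198

f''(x) = 12*sin(2*x) - 16*cos(2*x)
Second-derivative test at each critical point:
  f''(1.2490) = 20 > 0 → local minimum
  f''(2.8198) = -20 < 0 → local maximum

Critical points: x = -atan(3/4)/2 + pi/2 ≈ 1.2490 (local minimum); x = pi - atan(3/4)/2 ≈ 2.8198 (local maximum)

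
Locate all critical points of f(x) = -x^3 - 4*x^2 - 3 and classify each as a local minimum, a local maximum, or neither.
f'(x) = x*(-3*x - 8)

Solve f'(x) = 0:
  Factor: -3*x^2 - 8*x = -x*(3*x + 8) = 0.
  ⇒ x = -8/3, 0

f''(x) = -6*x - 8
Second-derivative test at each critical point:
  f''(-8/3) = 8 > 0 → local minimum
  f''(0) = -8 < 0 → local maximum

Critical points: x = -8/3 (local minimum); x = 0 (local maximum)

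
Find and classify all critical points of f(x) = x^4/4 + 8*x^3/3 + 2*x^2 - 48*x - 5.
f'(x) = x^3 + 8*x^2 + 4*x - 48

Solve f'(x) = 0:
  Factor: x^3 + 8*x^2 + 4*x - 48 = (x - 2)*(x + 4)*(x + 6) = 0.
  ⇒ x = -6, -4, 2

f''(x) = 3*x^2 + 16*x + 4
Second-derivative test at each critical point:
  f''(-6) = 16 > 0 → local minimum
  f''(-4) = -12 < 0 → local maximum
  f''(2) = 48 > 0 → local minimum

Critical points: x = -6 (local minimum); x = -4 (local maximum); x = 2 (local minimum)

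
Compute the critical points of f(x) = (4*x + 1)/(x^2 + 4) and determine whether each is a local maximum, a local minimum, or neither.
f'(x) = 2*(-2*x^2 - x + 8)/(x^4 + 8*x^2 + 16)

Solve f'(x) = 0:
  f'(x) = -2*(2*x^2 + x - 8)/(x^2 + 4)^2; the denominator is positive wherever f is defined, so f'(x) = 0 ⇔ -4*x^2 - 2*x + 16 = 0.
  Factor: -4*x^2 - 2*x + 16 = -2*(2*x^2 + x - 8); 2*x^2 + x - 8 = 0 has no rational roots; quadratic formula: x = (-1 ± √65)/4.
  ⇒ x = -sqrt(65)/4 - 1/4 ≈ -2.2656, -1/4 + sqrt(65)/4 ≈ 1.7656

f''(x) = 2*(4*x^2*(4*x + 1) - (12*x + 1)*(x^2 + 4))/(x^2 + 4)^3
Second-derivative test at each critical point:
  f''(-2.2656) = 0.1933 > 0 → local minimum
  f''(1.7656) = -0.3183 < 0 → local maximum

Critical points: x = -sqrt(65)/4 - 1/4 ≈ -2.2656 (local minimum); x = -1/4 + sqrt(65)/4 ≈ 1.7656 (local maximum)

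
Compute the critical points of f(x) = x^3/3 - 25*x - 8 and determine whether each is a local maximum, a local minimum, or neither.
f'(x) = x^2 - 25

Solve f'(x) = 0:
  Factor: x^2 - 25 = (x - 5)*(x + 5) = 0.
  ⇒ x = -5, 5

f''(x) = 2*x
Second-derivative test at each critical point:
  f''(-5) = -10 < 0 → local maximum
  f''(5) = 10 > 0 → local minimum

Critical points: x = -5 (local maximum); x = 5 (local minimum)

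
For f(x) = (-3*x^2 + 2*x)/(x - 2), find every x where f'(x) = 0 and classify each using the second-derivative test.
f'(x) = (-3*x^2 + 12*x - 4)/(x^2 - 4*x + 4)

Solve f'(x) = 0:
  f'(x) = -(3*x^2 - 12*x + 4)/(x - 2)^2; the denominator is positive wherever f is defined, so f'(x) = 0 ⇔ -3*x^2 + 12*x - 4 = 0.
  3*x^2 - 12*x + 4 = 0 has no rational roots; quadratic formula: x = (12 ± √96)/6.
  ⇒ x = 2 - 2*sqrt(6)/3 ≈ 0.3670, 2*sqrt(6)/3 + 2 ≈ 3.6330

f''(x) = -16/(x^3 - 6*x^2 + 12*x - 8)
Second-derivative test at each critical point:
  f''(0.3670) = 3.6742 > 0 → local minimum
  f''(3.6330) = -3.6742 < 0 → local maximum

Critical points: x = 2 - 2*sqrt(6)/3 ≈ 0.3670 (local minimum); x = 2*sqrt(6)/3 + 2 ≈ 3.6330 (local maximum)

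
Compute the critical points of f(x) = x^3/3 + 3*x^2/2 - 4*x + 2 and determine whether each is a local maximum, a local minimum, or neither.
f'(x) = x^2 + 3*x - 4

Solve f'(x) = 0:
  Factor: x^2 + 3*x - 4 = (x - 1)*(x + 4) = 0.
  ⇒ x = -4, 1

f''(x) = 2*x + 3
Second-derivative test at each critical point:
  f''(-4) = -5 < 0 → local maximum
  f''(1) = 5 > 0 → local minimum

Critical points: x = -4 (local maximum); x = 1 (local minimum)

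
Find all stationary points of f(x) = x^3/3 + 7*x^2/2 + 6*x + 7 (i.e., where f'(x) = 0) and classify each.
f'(x) = x^2 + 7*x + 6

Solve f'(x) = 0:
  Factor: x^2 + 7*x + 6 = (x + 1)*(x + 6) = 0.
  ⇒ x = -6, -1

f''(x) = 2*x + 7
Second-derivative test at each critical point:
  f''(-6) = -5 < 0 → local maximum
  f''(-1) = 5 > 0 → local minimum

Critical points: x = -6 (local maximum); x = -1 (local minimum)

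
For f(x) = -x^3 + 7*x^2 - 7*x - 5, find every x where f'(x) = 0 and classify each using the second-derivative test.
f'(x) = -3*x^2 + 14*x - 7

Solve f'(x) = 0:
  3*x^2 - 14*x + 7 = 0 has no rational roots; quadratic formula: x = (14 ± √112)/6.
  ⇒ x = 7/3 - 2*sqrt(7)/3 ≈ 0.5695, 2*sqrt(7)/3 + 7/3 ≈ 4.0972

f''(x) = 14 - 6*x
Second-derivative test at each critical point:
  f''(0.5695) = 10.5830 > 0 → local minimum
  f''(4.0972) = -10.5830 < 0 → local maximum

Critical points: x = 7/3 - 2*sqrt(7)/3 ≈ 0.5695 (local minimum); x = 2*sqrt(7)/3 + 7/3 ≈ 4.0972 (local maximum)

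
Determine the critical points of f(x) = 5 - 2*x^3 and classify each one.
f'(x) = -6*x^2

Solve f'(x) = 0:
  ⇒ x = 0

f''(x) = -12*x
Second-derivative test at each critical point:
  f''(0) = 0, so the second-derivative test is inconclusive; use the first-derivative test: f'(-1/4) = -0.3750, f'(1/4) = -0.3750 — f' is negative on both sides (no sign change) → neither a local maximum nor a local minimum

Critical points: x = 0 (neither)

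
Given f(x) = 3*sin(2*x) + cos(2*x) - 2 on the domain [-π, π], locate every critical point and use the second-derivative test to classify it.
f'(x) = -2*sin(2*x) + 6*cos(2*x)

Solve f'(x) = 0 on [-π, π]:
  f'(x) = 0 ⇔ 3*cos(2*x) = sin(2*x) ⇔ tan(2*x) = 3, i.e. 2*x = arctan(3) + nπ; keep the solutions lying in [-π, π].
  ⇒ x = -pi + atan(3)/2 ≈ -2.5171, -pi/2 + atan(3)/2 ≈ -0.9463, atan(3)/2 ≈ 0.6245, atan(3)/2 + pi/2 ≈ 2.1953

f''(x) = -12*sin(2*x) - 4*cos(2*x)
Second-derivative test at each critical point:
  f''(-2.5171) = -12.6491 < 0 → local maximum
  f''(-0.9463) = 12.6491 > 0 → local minimum
  f''(0.6245) = -12.6491 < 0 → local maximum
  f''(2.1953) = 12.6491 > 0 → local minimum

Critical points: x = -pi + atan(3)/2 ≈ -2.5171 (local maximum); x = -pi/2 + atan(3)/2 ≈ -0.9463 (local minimum); x = atan(3)/2 ≈ 0.6245 (local maximum); x = atan(3)/2 + pi/2 ≈ 2.1953 (local minimum)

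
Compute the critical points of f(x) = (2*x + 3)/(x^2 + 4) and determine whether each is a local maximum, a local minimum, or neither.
f'(x) = 2*(-x^2 - 3*x + 4)/(x^4 + 8*x^2 + 16)

Solve f'(x) = 0:
  f'(x) = -2*(x - 1)*(x + 4)/(x^2 + 4)^2; the denominator is positive wherever f is defined, so f'(x) = 0 ⇔ -2*x^2 - 6*x + 8 = 0.
  Factor: -2*x^2 - 6*x + 8 = -2*(x - 1)*(x + 4) = 0.
  ⇒ x = -4, 1

f''(x) = 2*(4*x^2*(2*x + 3) - 3*(2*x + 1)*(x^2 + 4))/(x^2 + 4)^3
Second-derivative test at each critical point:
  f''(-4) = 1/40 > 0 → local minimum
  f''(1) = -2/5 < 0 → local maximum

Critical points: x = -4 (local minimum); x = 1 (local maximum)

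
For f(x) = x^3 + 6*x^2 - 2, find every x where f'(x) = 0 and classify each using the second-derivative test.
f'(x) = 3*x*(x + 4)

Solve f'(x) = 0:
  Factor: 3*x^2 + 12*x = 3*x*(x + 4) = 0.
  ⇒ x = -4, 0

f''(x) = 6*x + 12
Second-derivative test at each critical point:
  f''(-4) = -12 < 0 → local maximum
  f''(0) = 12 > 0 → local minimum

Critical points: x = -4 (local maximum); x = 0 (local minimum)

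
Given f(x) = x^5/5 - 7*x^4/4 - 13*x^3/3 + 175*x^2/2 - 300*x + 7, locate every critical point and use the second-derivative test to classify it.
f'(x) = x^4 - 7*x^3 - 13*x^2 + 175*x - 300

Solve f'(x) = 0:
  Factor: x^4 - 7*x^3 - 13*x^2 + 175*x - 300 = (x - 5)*(x - 4)*(x - 3)*(x + 5) = 0.
  ⇒ x = -5, 3, 4, 5

f''(x) = 4*x^3 - 21*x^2 - 26*x + 175
Second-derivative test at each critical point:
  f''(-5) = -720 < 0 → local maximum
  f''(3) = 16 > 0 → local minimum
  f''(4) = -9 < 0 → local maximum
  f''(5) = 20 > 0 → local minimum

Critical points: x = -5 (local maximum); x = 3 (local minimum); x = 4 (local maximum); x = 5 (local minimum)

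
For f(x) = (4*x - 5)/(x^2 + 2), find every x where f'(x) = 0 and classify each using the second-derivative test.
f'(x) = 2*(-2*x^2 + 5*x + 4)/(x^4 + 4*x^2 + 4)

Solve f'(x) = 0:
  f'(x) = -2*(2*x^2 - 5*x - 4)/(x^2 + 2)^2; the denominator is positive wherever f is defined, so f'(x) = 0 ⇔ -4*x^2 + 10*x + 8 = 0.
  Factor: -4*x^2 + 10*x + 8 = -2*(2*x^2 - 5*x - 4); 2*x^2 - 5*x - 4 = 0 has no rational roots; quadratic formula: x = (5 ± √57)/4.
  ⇒ x = 5/4 - sqrt(57)/4 ≈ -0.6375, 5/4 + sqrt(57)/4 ≈ 3.1375

f''(x) = 2*(4*x^2*(4*x - 5) + (5 - 12*x)*(x^2 + 2))/(x^2 + 2)^3
Second-derivative test at each critical point:
  f''(-0.6375) = 2.6076 > 0 → local minimum
  f''(3.1375) = -0.1076 < 0 → local maximum

Critical points: x = 5/4 - sqrt(57)/4 ≈ -0.6375 (local minimum); x = 5/4 + sqrt(57)/4 ≈ 3.1375 (local maximum)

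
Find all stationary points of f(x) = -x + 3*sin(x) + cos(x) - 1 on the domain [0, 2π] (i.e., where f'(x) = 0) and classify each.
f'(x) = -sin(x) + 3*cos(x) - 1

Solve f'(x) = 0 on [0, 2π]:
  f'(x) = 0 ⇔ -sin(x) + 3*cos(x) = 1. Write the left side as R·cos(x + φ) with R = √(3² + 1²) = sqrt(10), cos φ = 3*sqrt(10)/10, sin φ = sqrt(10)/10; then cos(x + φ) = sqrt(10)/10. Solve for x and keep the solutions lying in [0, 2π].
  ⇒ x = atan(4/3) ≈ 0.9273, 3*pi/2 ≈ 4.7124

f''(x) = -3*sin(x) - cos(x)
Second-derivative test at each critical point:
  f''(0.9273) = -3 < 0 → local maximum
  f''(4.7124) = 3 > 0 → local minimum

Critical points: x = atan(4/3) ≈ 0.9273 (local maximum); x = 3*pi/2 ≈ 4.7124 (local minimum)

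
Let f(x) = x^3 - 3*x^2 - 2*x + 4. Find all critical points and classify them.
f'(x) = 3*x^2 - 6*x - 2

Solve f'(x) = 0:
  3*x^2 - 6*x - 2 = 0 has no rational roots; quadratic formula: x = (6 ± √60)/6.
  ⇒ x = 1 - sqrt(15)/3 ≈ -0.2910, 1 + sqrt(15)/3 ≈ 2.2910

f''(x) = 6*x - 6
Second-derivative test at each critical point:
  f''(-0.2910) = -7.7460 < 0 → local maximum
  f''(2.2910) = 7.7460 > 0 → local minimum

Critical points: x = 1 - sqrt(15)/3 ≈ -0.2910 (local maximum); x = 1 + sqrt(15)/3 ≈ 2.2910 (local minimum)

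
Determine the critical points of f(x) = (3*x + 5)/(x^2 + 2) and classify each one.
f'(x) = (-3*x^2 - 10*x + 6)/(x^4 + 4*x^2 + 4)

Solve f'(x) = 0:
  f'(x) = -(3*x^2 + 10*x - 6)/(x^2 + 2)^2; the denominator is positive wherever f is defined, so f'(x) = 0 ⇔ -3*x^2 - 10*x + 6 = 0.
  3*x^2 + 10*x - 6 = 0 has no rational roots; quadratic formula: x = (-10 ± √172)/6.
  ⇒ x = -sqrt(43)/3 - 5/3 ≈ -3.8525, -5/3 + sqrt(43)/3 ≈ 0.5191

f''(x) = 2*(4*x^2*(3*x + 5) - (9*x + 5)*(x^2 + 2))/(x^2 + 2)^3
Second-derivative test at each critical point:
  f''(-3.8525) = 0.0462 > 0 → local minimum
  f''(0.5191) = -2.5462 < 0 → local maximum

Critical points: x = -sqrt(43)/3 - 5/3 ≈ -3.8525 (local minimum); x = -5/3 + sqrt(43)/3 ≈ 0.5191 (local maximum)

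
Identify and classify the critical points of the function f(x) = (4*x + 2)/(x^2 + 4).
f'(x) = 4*(-x^2 - x + 4)/(x^4 + 8*x^2 + 16)

Solve f'(x) = 0:
  f'(x) = -4*(x^2 + x - 4)/(x^2 + 4)^2; the denominator is positive wherever f is defined, so f'(x) = 0 ⇔ -4*x^2 - 4*x + 16 = 0.
  Factor: -4*x^2 - 4*x + 16 = -4*(x^2 + x - 4); x^2 + x - 4 = 0 has no rational roots; quadratic formula: x = (-1 ± √17)/2.
  ⇒ x = -sqrt(17)/2 - 1/2 ≈ -2.5616, -1/2 + sqrt(17)/2 ≈ 1.5616

f''(x) = 4*(4*x^2*(2*x + 1) - (6*x + 1)*(x^2 + 4))/(x^2 + 4)^3
Second-derivative test at each critical point:
  f''(-2.5616) = 0.1479 > 0 → local minimum
  f''(1.5616) = -0.3979 < 0 → local maximum

Critical points: x = -sqrt(17)/2 - 1/2 ≈ -2.5616 (local minimum); x = -1/2 + sqrt(17)/2 ≈ 1.5616 (local maximum)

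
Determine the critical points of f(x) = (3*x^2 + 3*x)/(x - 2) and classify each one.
f'(x) = 3*(x^2 - 4*x - 2)/(x^2 - 4*x + 4)

Solve f'(x) = 0:
  f'(x) = 3*(x^2 - 4*x - 2)/(x - 2)^2; the denominator is positive wherever f is defined, so f'(x) = 0 ⇔ 3*x^2 - 12*x - 6 = 0.
  Factor: 3*x^2 - 12*x - 6 = 3*(x^2 - 4*x - 2); x^2 - 4*x - 2 = 0 has no rational roots; quadratic formula: x = (4 ± √24)/2.
  ⇒ x = 2 - sqrt(6) ≈ -0.4495, 2 + sqrt(6) ≈ 4.4495

f''(x) = 36/(x^3 - 6*x^2 + 12*x - 8)
Second-derivative test at each critical point:
  f''(-0.4495) = -2.4495 < 0 → local maximum
  f''(4.4495) = 2.4495 > 0 → local minimum

Critical points: x = 2 - sqrt(6) ≈ -0.4495 (local maximum); x = 2 + sqrt(6) ≈ 4.4495 (local minimum)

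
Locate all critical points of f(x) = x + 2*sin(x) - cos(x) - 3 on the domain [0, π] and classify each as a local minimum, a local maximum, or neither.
f'(x) = sin(x) + 2*cos(x) + 1

Solve f'(x) = 0 on [0, π]:
  f'(x) = 0 ⇔ sin(x) + 2*cos(x) = -1. Write the left side as R·cos(x + φ) with R = √(2² + (-1)²) = sqrt(5), cos φ = 2*sqrt(5)/5, sin φ = -sqrt(5)/5; then cos(x + φ) = -sqrt(5)/5. Solve for x and keep the solutions lying in [0, π].
  ⇒ x = pi - atan(3/4) ≈ 2.4981

f''(x) = -2*sin(x) + cos(x)
Second-derivative test at each critical point:
  f''(2.4981) = -2 < 0 → local maximum

Critical points: x = pi - atan(3/4) ≈ 2.4981 (local maximum)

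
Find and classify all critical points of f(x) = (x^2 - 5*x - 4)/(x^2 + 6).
f'(x) = 5*(x^2 + 4*x - 6)/(x^4 + 12*x^2 + 36)

Solve f'(x) = 0:
  f'(x) = 5*(x^2 + 4*x - 6)/(x^2 + 6)^2; the denominator is positive wherever f is defined, so f'(x) = 0 ⇔ 5*x^2 + 20*x - 30 = 0.
  Factor: 5*x^2 + 20*x - 30 = 5*(x^2 + 4*x - 6); x^2 + 4*x - 6 = 0 has no rational roots; quadratic formula: x = (-4 ± √40)/2.
  ⇒ x = -sqrt(10) - 2 ≈ -5.1623, -2 + sqrt(10) ≈ 1.1623

f''(x) = 10*(-x^3 - 6*x^2 + 18*x + 12)/(x^6 + 18*x^4 + 108*x^2 + 216)
Second-derivative test at each critical point:
  f''(-5.1623) = -0.0297 < 0 → local maximum
  f''(1.1623) = 0.5852 > 0 → local minimum

Critical points: x = -sqrt(10) - 2 ≈ -5.1623 (local maximum); x = -2 + sqrt(10) ≈ 1.1623 (local minimum)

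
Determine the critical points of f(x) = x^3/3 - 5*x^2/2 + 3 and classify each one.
f'(x) = x*(x - 5)

Solve f'(x) = 0:
  Factor: x^2 - 5*x = x*(x - 5) = 0.
  ⇒ x = 0, 5

f''(x) = 2*x - 5
Second-derivative test at each critical point:
  f''(0) = -5 < 0 → local maximum
  f''(5) = 5 > 0 → local minimum

Critical points: x = 0 (local maximum); x = 5 (local minimum)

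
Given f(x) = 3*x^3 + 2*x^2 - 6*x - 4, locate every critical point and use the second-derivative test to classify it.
f'(x) = 9*x^2 + 4*x - 6

Solve f'(x) = 0:
  9*x^2 + 4*x - 6 = 0 has no rational roots; quadratic formula: x = (-4 ± √232)/18.
  ⇒ x = -sqrt(58)/9 - 2/9 ≈ -1.0684, -2/9 + sqrt(58)/9 ≈ 0.6240

f''(x) = 18*x + 4
Second-derivative test at each critical point:
  f''(-1.0684) = -15.2315 < 0 → local maximum
  f''(0.6240) = 15.2315 > 0 → local minimum

Critical points: x = -sqrt(58)/9 - 2/9 ≈ -1.0684 (local maximum); x = -2/9 + sqrt(58)/9 ≈ 0.6240 (local minimum)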